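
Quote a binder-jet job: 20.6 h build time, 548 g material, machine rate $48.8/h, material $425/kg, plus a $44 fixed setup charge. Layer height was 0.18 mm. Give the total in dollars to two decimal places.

$1282.18

Machine cost = 48.8 × 20.6, so $1005.28.
Feedstock cost: 425 × 548/1000 → $232.90.
Total = 1005.28 + 232.90 + 44 = $1282.18.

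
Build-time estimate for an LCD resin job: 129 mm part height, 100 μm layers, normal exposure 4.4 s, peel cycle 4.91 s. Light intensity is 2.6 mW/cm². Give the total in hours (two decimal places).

Number of layers: 129 / 0.1 → 1290 (rounded up).
Per-layer time = 4.4 + 4.91 = 9.31 s.
Total = 1290 × 9.31 = 12009.9 s = 3.34 hours.

3.34 hours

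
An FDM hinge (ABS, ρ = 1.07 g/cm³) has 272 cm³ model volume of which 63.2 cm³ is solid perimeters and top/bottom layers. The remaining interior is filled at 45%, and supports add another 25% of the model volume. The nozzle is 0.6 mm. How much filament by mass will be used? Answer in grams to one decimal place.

Volume inside the shell = 272 − 63.2 = 208.8 cm³.
Infill volume = 0.45 × 208.8 = 93.96 cm³.
Support = 0.25 × 272, so 68 cm³.
Total extruded: 63.2 + 93.96 + 68 → 225.16 cm³.
Mass: 225.16 × 1.07 → 240.9212 g.

240.9 g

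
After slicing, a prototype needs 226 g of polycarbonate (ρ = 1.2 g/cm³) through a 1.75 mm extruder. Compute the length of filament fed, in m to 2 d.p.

Extruded volume: 226/1.2 = 188.3333 cm³ (188333.3 mm³).
A = π r² = π × 0.875² = 2.4053 mm².
L = V/A = 188333.3/2.4053 = 78299.3 mm → 78.30 m.

78.30 m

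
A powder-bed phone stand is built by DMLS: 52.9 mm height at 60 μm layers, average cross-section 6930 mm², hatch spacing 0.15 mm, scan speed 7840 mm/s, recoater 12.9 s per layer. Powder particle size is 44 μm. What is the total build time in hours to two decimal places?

Number of layers: 52.9 / 0.06 → 882 (rounded up).
Per-layer scan distance = 6930 / 0.15, so 46200 mm.
Laser time per layer: 46200 / 7840 → 5.8929 s.
Layer cycle = 5.8929 + 12.9, so 18.7929 s.
Total: 882 × 18.7929 s = 16575.3378 s → 4.60 hours.

4.60 hours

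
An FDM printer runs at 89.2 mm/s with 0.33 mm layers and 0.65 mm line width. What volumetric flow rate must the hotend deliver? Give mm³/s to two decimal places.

A = 0.33 × 0.65, so 0.2145 mm².
Volumetric flow = 89.2 × 0.2145 = 19.13 mm³/s.

19.13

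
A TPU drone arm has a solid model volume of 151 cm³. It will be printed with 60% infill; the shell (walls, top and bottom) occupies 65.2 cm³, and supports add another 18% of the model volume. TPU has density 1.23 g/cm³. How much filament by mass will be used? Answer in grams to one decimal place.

176.9 g

Volume inside the shell: 151 − 65.2 → 85.8 cm³.
Infill volume: 0.60 × 85.8 → 51.48 cm³.
Support = 0.18 × 151 = 27.18 cm³.
Deposited volume = 65.2 + 51.48 + 27.18 = 143.86 cm³.
Mass = 143.86 × 1.23, so 176.9478 g.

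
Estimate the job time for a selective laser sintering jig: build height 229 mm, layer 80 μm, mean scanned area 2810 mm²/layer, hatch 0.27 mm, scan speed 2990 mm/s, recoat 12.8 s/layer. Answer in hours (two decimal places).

12.95 hours

Number of layers: 229 / 0.08 → 2863 (rounded up).
Hatch length per layer: 2810 / 0.27 → 10407.4 mm.
Per-layer scan time = 10407.4 / 2990, so 3.4807 s.
Time per layer = 3.4807 + 12.8 = 16.2807 s.
Build time = 2863 × 16.2807 = 46611.6441 s = 12.95 hours.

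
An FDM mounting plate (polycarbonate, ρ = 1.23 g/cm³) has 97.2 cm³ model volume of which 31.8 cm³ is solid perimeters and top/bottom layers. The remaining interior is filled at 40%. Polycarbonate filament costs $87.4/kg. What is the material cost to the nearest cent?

$6.23

Interior volume: 97.2 − 31.8 → 65.4 cm³.
Infill deposited = 0.40 × 65.4, so 26.16 cm³.
Total extruded: 31.8 + 26.16 → 57.96 cm³.
Mass = 57.96 × 1.23 = 71.2908 g.
Cost = 71.2908 g / 1000 × $87.4/kg = $6.23.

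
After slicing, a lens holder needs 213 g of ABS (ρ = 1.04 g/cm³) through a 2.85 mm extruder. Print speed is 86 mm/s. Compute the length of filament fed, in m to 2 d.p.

Extruded volume: 213/1.04 = 204.8077 cm³ (204807.7 mm³).
Filament cross-section = π × (2.85/2)² = 6.3794 mm².
Length = 204807.7 / 6.3794 = 32104.54 mm = 32.10 m.

32.10 m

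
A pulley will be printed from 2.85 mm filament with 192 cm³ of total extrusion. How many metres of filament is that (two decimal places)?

30.10 m

A = π r² = π × 1.425² = 6.3794 mm².
L = 192000 mm³ / 6.3794 mm² = 30096.87 mm, i.e. 30.10 m.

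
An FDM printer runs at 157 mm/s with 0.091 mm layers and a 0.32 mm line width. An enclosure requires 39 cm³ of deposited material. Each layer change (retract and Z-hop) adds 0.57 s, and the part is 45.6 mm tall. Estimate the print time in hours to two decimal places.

2.45 hours

Extrusion cross-section = 0.091 × 0.32, so 0.02912 mm².
Toolpath length = 39 cm³ / 0.02912 mm² = 39000 / 0.02912 = 1339285.7 mm.
Print-move time = 1339285.7 / 157, so 8530.5 s.
Number of layers: 45.6 / 0.091 → 502 (rounded up).
Z-hop total: 502 × 0.57 → 286.14 s.
Altogether 8530.5 + 286.14 = 8816.64 s, i.e. 2.45 hours.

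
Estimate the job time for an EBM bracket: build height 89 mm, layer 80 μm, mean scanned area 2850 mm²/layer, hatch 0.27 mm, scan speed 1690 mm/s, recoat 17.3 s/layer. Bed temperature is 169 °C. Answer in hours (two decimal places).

Number of layers: 89 / 0.08 → 1113 (rounded up).
Hatch length per layer = 2850 / 0.27 = 10555.6 mm.
Per-layer scan time = 10555.6 / 1690, so 6.2459 s.
Layer cycle = 6.2459 + 17.3 = 23.5459 s.
Build time = 1113 × 23.5459 = 26206.5867 s = 7.28 hours.

7.28 hours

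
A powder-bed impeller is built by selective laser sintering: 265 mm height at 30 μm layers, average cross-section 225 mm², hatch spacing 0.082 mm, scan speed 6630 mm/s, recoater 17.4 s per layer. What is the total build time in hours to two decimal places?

43.71 hours

Layer count = ceil(265 / 0.03) = 8834.
Hatch length per layer = 225 / 0.082, so 2743.9 mm.
Per-layer scan time = 2743.9 / 6630, so 0.4139 s.
Time per layer: 0.4139 + 17.4 → 17.8139 s.
8834 layers × 17.8139 s/layer = 157367.9926 s, i.e. 43.71 hours.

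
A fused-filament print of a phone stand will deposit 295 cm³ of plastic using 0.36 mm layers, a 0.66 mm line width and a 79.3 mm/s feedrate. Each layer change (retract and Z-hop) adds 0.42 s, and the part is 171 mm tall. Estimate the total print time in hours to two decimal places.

4.40 hours

Bead cross-section = 0.36 × 0.66 = 0.2376 mm².
Total extruded path = 295000/0.2376 = 1241582.5 mm.
Extrusion time = 1241582.5 / 79.3 = 15656.8 s.
Number of layers: 171 / 0.36 → 475 (rounded up).
Z-hop total: 475 × 0.42 → 199.5 s.
Altogether 15656.8 + 199.5 = 15856.3 s, i.e. 4.40 hours.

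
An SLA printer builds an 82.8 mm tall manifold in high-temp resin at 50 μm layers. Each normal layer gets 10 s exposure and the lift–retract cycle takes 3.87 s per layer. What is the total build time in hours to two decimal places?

Number of layers: 82.8 / 0.05 → 1656 (rounded up).
Cycle time = 10 + 3.87 = 13.87 s.
Total = 1656 × 13.87 = 22968.72 s = 6.38 hours.

6.38 hours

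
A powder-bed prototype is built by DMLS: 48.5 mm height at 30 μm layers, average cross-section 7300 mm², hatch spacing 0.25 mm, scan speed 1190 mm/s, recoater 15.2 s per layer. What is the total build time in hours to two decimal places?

17.85 hours

Layers = ⌈48.5/0.03⌉ = 1617.
Per-layer scan distance = 7300 / 0.25 = 29200 mm.
Laser time per layer = 29200 / 1190 = 24.5378 s.
Per-layer time = 24.5378 + 15.2, so 39.7378 s.
1617 layers × 39.7378 s/layer = 64256.0226 s, i.e. 17.85 hours.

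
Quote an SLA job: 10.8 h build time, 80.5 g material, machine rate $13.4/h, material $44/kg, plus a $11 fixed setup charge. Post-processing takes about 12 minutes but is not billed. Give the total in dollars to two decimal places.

$159.26

Time charge = 13.4 × 10.8, so $144.72.
Material charge: 44 × 80.5/1000 → $3.542.
Adding setup: 144.72 + 3.542 + 11 → 159.262 ≈ $159.26.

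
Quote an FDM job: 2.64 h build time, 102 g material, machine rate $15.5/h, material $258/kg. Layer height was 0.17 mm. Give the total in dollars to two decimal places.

Machine cost = 15.5 × 2.64, so $40.92.
Feedstock cost: 258 × 102/1000 → $26.316.
Total = 40.92 + 26.316 = 67.236 ≈ $67.24.

$67.24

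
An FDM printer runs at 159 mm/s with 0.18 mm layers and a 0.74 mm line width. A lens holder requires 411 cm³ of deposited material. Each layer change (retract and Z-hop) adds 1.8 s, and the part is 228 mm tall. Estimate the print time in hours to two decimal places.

6.02 hours

Line area = 0.18 × 0.74 = 0.1332 mm².
Path length: 411000 mm³ / 0.1332 mm² → 3085585.6 mm.
Time extruding = 3085585.6 / 159, so 19406.2 s.
Layer count = ceil(228 / 0.18) = 1267.
Layer-change overhead = 1267 × 1.8, so 2280.6 s.
Total = 19406.2 + 2280.6 = 21686.8 s = 6.02 hours.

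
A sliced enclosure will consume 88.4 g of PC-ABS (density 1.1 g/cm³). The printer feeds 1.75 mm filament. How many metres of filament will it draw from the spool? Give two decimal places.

Volume = 88.4 g / 1.1 g·cm⁻³ = 80.3636 cm³ = 80363.6 mm³.
A = π r² = π × 0.875² = 2.4053 mm².
L = V/A = 80363.6/2.4053 = 33411.05 mm → 33.41 m.

33.41 m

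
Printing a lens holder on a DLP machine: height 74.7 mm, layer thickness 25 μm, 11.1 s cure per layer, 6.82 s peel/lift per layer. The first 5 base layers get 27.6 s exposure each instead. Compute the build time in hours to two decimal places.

14.90 hours

Layers = ⌈74.7/0.025⌉ = 2988.
Bottom layers = 5 × (27.6 + 6.82), so 172.1 s.
Normal layers: 2983 × (11.1 + 6.82) → 53455.36 s.
Total = 172.1 + 53455.36 = 53627.46 s = 14.90 hours.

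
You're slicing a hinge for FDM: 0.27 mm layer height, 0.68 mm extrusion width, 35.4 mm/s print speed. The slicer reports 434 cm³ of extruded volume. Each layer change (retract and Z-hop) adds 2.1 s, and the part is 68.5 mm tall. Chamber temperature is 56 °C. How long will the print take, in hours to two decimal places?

18.70 hours

Line area: 0.27 × 0.68 → 0.1836 mm².
Total extruded path = 434000/0.1836 = 2363834.4 mm.
Print-move time = 2363834.4 / 35.4, so 66775 s.
Layers = ⌈68.5/0.27⌉ = 254.
Z-hop total = 254 × 2.1 = 533.4 s.
Total = 66775 + 533.4 = 67308.4 s = 18.70 hours.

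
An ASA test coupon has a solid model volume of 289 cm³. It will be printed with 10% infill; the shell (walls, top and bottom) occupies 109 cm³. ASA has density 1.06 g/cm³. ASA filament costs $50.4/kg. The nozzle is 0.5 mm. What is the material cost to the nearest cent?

Volume inside the shell = 289 − 109, so 180 cm³.
Infill deposited = 0.10 × 180, so 18 cm³.
Deposited volume = 109 + 18 = 127 cm³.
Mass = 127 × 1.06 = 134.62 g.
At $50.4/kg: 134.62/1000 × 50.4 = $6.78.

$6.78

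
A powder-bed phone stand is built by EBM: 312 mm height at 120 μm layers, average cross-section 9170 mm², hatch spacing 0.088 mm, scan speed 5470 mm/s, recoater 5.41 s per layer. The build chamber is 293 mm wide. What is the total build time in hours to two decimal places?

Layer count = ceil(312 / 0.12) = 2600.
Hatch length per layer = 9170 / 0.088, so 104204.5 mm.
Scan time per layer = 104204.5 / 5470 = 19.0502 s.
Time per layer = 19.0502 + 5.41, so 24.4602 s.
Build time = 2600 × 24.4602 = 63596.52 s = 17.67 hours.

17.67 hours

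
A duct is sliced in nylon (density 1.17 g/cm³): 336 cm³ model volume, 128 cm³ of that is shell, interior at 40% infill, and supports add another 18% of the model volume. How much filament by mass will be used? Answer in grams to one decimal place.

Infill region: 336 − 128 → 208 cm³.
Deposited infill = 0.40 × 208 = 83.2 cm³.
Support = 0.18 × 336 = 60.48 cm³.
Total extruded: 128 + 83.2 + 60.48 → 271.68 cm³.
Mass: 271.68 × 1.17 → 317.8656 g.

317.9 g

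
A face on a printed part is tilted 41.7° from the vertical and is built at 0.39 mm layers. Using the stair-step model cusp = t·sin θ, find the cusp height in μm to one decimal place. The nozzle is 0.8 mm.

259.4 μm

h_c = t·sin θ = 0.39 × 0.6652 = 0.259428 mm (259.4 μm).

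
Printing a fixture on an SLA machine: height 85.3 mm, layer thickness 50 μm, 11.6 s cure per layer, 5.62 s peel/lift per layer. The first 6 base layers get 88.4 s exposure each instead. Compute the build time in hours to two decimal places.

Layers = ⌈85.3/0.05⌉ = 1706.
Burn-in layers = 6 × (88.4 + 5.62) = 564.12 s.
Remaining layers = 1700 × (11.6 + 5.62), so 29274 s.
Sum: 564.12 + 29274 = 29838.12 s → 8.29 hours.

8.29 hours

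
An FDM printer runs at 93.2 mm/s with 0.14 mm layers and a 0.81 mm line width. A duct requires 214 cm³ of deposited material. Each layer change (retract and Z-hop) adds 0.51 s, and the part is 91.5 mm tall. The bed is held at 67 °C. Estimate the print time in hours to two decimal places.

5.72 hours

Line area = 0.14 × 0.81 = 0.1134 mm².
Total extruded path = 214000/0.1134 = 1887125.2 mm.
Time extruding = 1887125.2 / 93.2 = 20248.1 s.
Layer count = ceil(91.5 / 0.14) = 654.
Z-hop total: 654 × 0.51 → 333.54 s.
Total = 20248.1 + 333.54 = 20581.64 s = 5.72 hours.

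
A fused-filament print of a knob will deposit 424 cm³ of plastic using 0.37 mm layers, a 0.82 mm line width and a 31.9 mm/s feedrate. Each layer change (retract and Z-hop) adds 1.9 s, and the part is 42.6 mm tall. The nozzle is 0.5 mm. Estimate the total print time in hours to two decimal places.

12.23 hours

Extrusion cross-section: 0.37 × 0.82 → 0.3034 mm².
Path length: 424000 mm³ / 0.3034 mm² → 1397495.1 mm.
Time extruding: 1397495.1 / 31.9 → 43808.6 s.
Layers = ⌈42.6/0.37⌉ = 116.
Layer-change overhead = 116 × 1.9 = 220.4 s.
Total = 43808.6 + 220.4 = 44029 s = 12.23 hours.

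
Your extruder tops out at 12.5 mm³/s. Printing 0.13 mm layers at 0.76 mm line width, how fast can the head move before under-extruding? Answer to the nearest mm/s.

127 mm/s

Extrusion cross-section: 0.13 × 0.76 → 0.0988 mm².
v_max = Q/A = 12.5/0.0988 = 126.52 mm/s → 127 mm/s.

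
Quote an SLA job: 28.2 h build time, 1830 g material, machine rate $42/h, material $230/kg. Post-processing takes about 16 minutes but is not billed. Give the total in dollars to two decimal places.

$1605.30

Machine cost = 42 × 28.2, so $1184.40.
Material cost: 230 × 1830/1000 → $420.90.
Total = 1184.40 + 420.90 = $1605.30.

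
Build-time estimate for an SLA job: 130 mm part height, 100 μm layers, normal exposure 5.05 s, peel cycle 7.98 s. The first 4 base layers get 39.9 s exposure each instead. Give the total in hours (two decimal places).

4.74 hours

Layers = ⌈130/0.1⌉ = 1300.
Burn-in layers = 4 × (39.9 + 7.98), so 191.52 s.
Remaining layers = 1296 × (5.05 + 7.98), so 16886.88 s.
Total = 191.52 + 16886.88 = 17078.4 s = 4.74 hours.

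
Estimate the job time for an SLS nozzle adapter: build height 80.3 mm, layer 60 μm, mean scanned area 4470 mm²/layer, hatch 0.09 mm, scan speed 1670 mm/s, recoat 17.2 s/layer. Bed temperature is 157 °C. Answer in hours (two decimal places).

Layers = ⌈80.3/0.06⌉ = 1339.
Per-layer scan distance = 4470 / 0.09, so 49666.7 mm.
Laser time per layer = 49666.7 / 1670, so 29.7405 s.
Layer cycle = 29.7405 + 17.2, so 46.9405 s.
Build time = 1339 × 46.9405 = 62853.3295 s = 17.46 hours.

17.46 hours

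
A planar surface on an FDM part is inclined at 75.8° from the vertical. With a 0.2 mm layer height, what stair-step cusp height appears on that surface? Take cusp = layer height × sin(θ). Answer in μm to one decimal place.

193.9 μm

h_c = t·sin θ = 0.2 × 0.9694 = 0.19388 mm (193.9 μm).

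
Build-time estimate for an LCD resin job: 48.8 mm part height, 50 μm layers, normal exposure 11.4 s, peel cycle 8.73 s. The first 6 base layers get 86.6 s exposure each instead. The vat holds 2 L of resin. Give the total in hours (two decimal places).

Number of layers: 48.8 / 0.05 → 976 (rounded up).
Bottom layers: 6 × (86.6 + 8.73) → 571.98 s.
Normal layers = 970 × (11.4 + 8.73) = 19526.1 s.
Sum: 571.98 + 19526.1 = 20098.08 s → 5.58 hours.

5.58 hours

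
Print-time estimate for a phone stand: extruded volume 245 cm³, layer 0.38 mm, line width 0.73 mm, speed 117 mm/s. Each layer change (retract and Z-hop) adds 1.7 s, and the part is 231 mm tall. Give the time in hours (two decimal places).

2.38 hours

Extrusion cross-section: 0.38 × 0.73 → 0.2774 mm².
Total extruded path = 245000/0.2774 = 883201.2 mm.
Extrusion time = 883201.2 / 117, so 7548.7 s.
Layer count = ceil(231 / 0.38) = 608.
Layer-change overhead: 608 × 1.7 → 1033.6 s.
Altogether 7548.7 + 1033.6 = 8582.3 s, i.e. 2.38 hours.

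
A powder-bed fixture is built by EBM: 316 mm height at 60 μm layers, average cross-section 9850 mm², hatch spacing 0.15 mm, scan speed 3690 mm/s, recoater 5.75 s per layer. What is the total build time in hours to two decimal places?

34.45 hours

Layer count = ceil(316 / 0.06) = 5267.
Hatch length per layer = 9850 / 0.15, so 65666.7 mm.
Beam time per layer: 65666.7 / 3690 → 17.7959 s.
Per-layer time = 17.7959 + 5.75, so 23.5459 s.
Build time = 5267 × 23.5459 = 124016.2553 s = 34.45 hours.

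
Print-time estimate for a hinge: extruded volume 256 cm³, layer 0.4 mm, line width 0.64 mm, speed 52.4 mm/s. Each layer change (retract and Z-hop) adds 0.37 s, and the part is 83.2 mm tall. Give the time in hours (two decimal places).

Bead cross-section = 0.4 × 0.64 = 0.256 mm².
Total extruded path = 256000/0.256 = 1000000 mm.
Extrusion time = 1000000 / 52.4 = 19084 s.
Layers = ⌈83.2/0.4⌉ = 208.
Non-print overhead = 208 × 0.37 = 76.96 s.
Total = 19084 + 76.96 = 19160.96 s = 5.32 hours.

5.32 hours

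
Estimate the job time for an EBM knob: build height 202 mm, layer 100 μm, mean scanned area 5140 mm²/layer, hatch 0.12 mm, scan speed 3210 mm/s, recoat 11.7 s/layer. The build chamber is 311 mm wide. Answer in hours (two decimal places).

14.05 hours

Layer count = ceil(202 / 0.1) = 2020.
Hatch length per layer = 5140 / 0.12, so 42833.3 mm.
Per-layer scan time = 42833.3 / 3210 = 13.3437 s.
Time per layer = 13.3437 + 11.7 = 25.0437 s.
Build time = 2020 × 25.0437 = 50588.274 s = 14.05 hours.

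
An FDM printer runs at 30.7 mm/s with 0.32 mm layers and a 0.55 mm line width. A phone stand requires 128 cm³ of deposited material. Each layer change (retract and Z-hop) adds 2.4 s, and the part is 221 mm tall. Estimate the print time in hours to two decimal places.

Bead cross-section: 0.32 × 0.55 → 0.176 mm².
Total extruded path = 128000/0.176 = 727272.7 mm.
Print-move time = 727272.7 / 30.7, so 23689.7 s.
Number of layers: 221 / 0.32 → 691 (rounded up).
Z-hop total = 691 × 2.4, so 1658.4 s.
Total = 23689.7 + 1658.4 = 25348.1 s = 7.04 hours.

7.04 hours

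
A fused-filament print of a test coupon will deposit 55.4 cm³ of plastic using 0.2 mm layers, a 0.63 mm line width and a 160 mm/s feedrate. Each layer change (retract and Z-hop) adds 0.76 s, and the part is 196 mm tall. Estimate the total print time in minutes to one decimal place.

58.2 minutes

Line area = 0.2 × 0.63, so 0.126 mm².
Total extruded path = 55400/0.126 = 439682.5 mm.
Extrusion time = 439682.5 / 160 = 2748 s.
Number of layers: 196 / 0.2 → 980 (rounded up).
Layer-change overhead = 980 × 0.76 = 744.8 s.
Total = 2748 + 744.8 = 3492.8 s = 58.2 minutes.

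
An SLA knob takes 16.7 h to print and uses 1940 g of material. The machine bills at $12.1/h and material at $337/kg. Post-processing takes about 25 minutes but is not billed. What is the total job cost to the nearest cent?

Machine cost: 12.1 × 16.7 → $202.07.
Material charge = 337 × 1940/1000, so $653.78.
Total = 202.07 + 653.78 = $855.85.

$855.85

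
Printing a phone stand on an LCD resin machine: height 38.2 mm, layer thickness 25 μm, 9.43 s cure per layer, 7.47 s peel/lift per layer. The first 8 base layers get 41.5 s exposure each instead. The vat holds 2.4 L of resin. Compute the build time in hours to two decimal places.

Layers = ⌈38.2/0.025⌉ = 1528.
Base layers = 8 × (41.5 + 7.47), so 391.76 s.
Normal layers = 1520 × (9.43 + 7.47), so 25688 s.
Sum: 391.76 + 25688 = 26079.76 s → 7.24 hours.

7.24 hours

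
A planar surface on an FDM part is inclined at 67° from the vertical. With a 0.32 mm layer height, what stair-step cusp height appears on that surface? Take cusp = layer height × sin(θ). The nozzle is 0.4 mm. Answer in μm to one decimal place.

h_c = t·sin θ = 0.32 × 0.9205 = 0.29456 mm (294.6 μm).

294.6 μm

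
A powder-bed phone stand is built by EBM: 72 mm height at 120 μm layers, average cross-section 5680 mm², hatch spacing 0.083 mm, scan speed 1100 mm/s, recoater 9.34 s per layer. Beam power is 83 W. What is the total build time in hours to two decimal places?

Number of layers: 72 / 0.12 → 600 (rounded up).
Per-layer scan distance = 5680 / 0.083, so 68433.7 mm.
Scan time per layer = 68433.7 / 1100 = 62.2125 s.
Time per layer = 62.2125 + 9.34 = 71.5525 s.
600 layers × 71.5525 s/layer = 42931.5 s, i.e. 11.93 hours.

11.93 hours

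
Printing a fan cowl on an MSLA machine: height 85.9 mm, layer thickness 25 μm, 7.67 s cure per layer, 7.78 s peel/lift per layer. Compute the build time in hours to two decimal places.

Number of layers: 85.9 / 0.025 → 3436 (rounded up).
Per-layer time = 7.67 + 7.78, so 15.45 s.
Build time: 3436 × 15.45 s = 53086.2 s, i.e. 14.75 hours.

14.75 hours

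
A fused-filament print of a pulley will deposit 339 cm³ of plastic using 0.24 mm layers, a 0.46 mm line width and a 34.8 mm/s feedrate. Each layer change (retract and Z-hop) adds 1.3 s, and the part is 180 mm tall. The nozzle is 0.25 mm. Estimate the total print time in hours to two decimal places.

Line area = 0.24 × 0.46 = 0.1104 mm².
Toolpath length = 339 cm³ / 0.1104 mm² = 339000 / 0.1104 = 3070652.2 mm.
Extrusion time: 3070652.2 / 34.8 → 88237.1 s.
Layer count = ceil(180 / 0.24) = 750.
Z-hop total = 750 × 1.3 = 975 s.
Total = 88237.1 + 975 = 89212.1 s = 24.78 hours.

24.78 hours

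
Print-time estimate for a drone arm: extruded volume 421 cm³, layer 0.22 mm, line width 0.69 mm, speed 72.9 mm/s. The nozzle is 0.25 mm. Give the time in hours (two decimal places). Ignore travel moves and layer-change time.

Bead cross-section: 0.22 × 0.69 → 0.1518 mm².
Path length: 421000 mm³ / 0.1518 mm² → 2773386 mm.
Print-move time = 2773386 / 72.9 = 38043.7 s.
Converting: 38043.7 s = 10.57 hours.

10.57 hours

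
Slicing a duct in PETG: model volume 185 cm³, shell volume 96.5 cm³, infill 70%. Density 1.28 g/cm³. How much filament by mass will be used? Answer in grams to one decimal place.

202.8 g

Volume inside the shell = 185 − 96.5 = 88.5 cm³.
Deposited infill = 0.70 × 88.5 = 61.95 cm³.
Total printed volume: 96.5 + 61.95 → 158.45 cm³.
Mass: 158.45 × 1.28 → 202.816 g.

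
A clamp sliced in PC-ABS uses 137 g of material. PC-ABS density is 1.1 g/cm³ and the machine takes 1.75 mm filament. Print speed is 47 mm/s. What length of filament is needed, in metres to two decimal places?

Volume = 137 g / 1.1 g·cm⁻³ = 124.5455 cm³ = 124545.5 mm³.
A = π r² = π × 0.875² = 2.4053 mm².
L = V/A = 124545.5/2.4053 = 51779.61 mm → 51.78 m.

51.78 m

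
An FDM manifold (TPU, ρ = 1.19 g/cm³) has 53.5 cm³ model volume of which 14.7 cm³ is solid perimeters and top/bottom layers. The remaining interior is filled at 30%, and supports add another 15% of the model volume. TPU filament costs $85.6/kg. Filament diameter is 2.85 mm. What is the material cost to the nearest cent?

$3.50

Infill region = 53.5 − 14.7 = 38.8 cm³.
Infill volume = 0.30 × 38.8, so 11.64 cm³.
Support = 0.15 × 53.5 = 8.025 cm³.
Total printed volume = 14.7 + 11.64 + 8.025, so 34.365 cm³.
Mass: 34.365 × 1.19 → 40.89435 g.
At $85.6/kg: 40.89435/1000 × 85.6 = $3.50.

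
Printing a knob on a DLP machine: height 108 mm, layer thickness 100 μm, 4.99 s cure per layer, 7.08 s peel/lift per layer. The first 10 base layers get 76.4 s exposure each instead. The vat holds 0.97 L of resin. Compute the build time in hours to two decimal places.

Number of layers: 108 / 0.1 → 1080 (rounded up).
Burn-in layers = 10 × (76.4 + 7.08) = 834.8 s.
Remaining layers: 1070 × (4.99 + 7.08) → 12914.9 s.
Total = 834.8 + 12914.9 = 13749.7 s = 3.82 hours.

3.82 hours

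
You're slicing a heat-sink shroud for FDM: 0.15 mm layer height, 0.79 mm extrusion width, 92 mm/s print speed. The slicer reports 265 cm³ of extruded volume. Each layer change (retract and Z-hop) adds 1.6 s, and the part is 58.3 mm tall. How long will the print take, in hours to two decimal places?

6.92 hours

Line area = 0.15 × 0.79, so 0.1185 mm².
Total extruded path = 265000/0.1185 = 2236286.9 mm.
Time extruding = 2236286.9 / 92, so 24307.5 s.
Layer count = ceil(58.3 / 0.15) = 389.
Z-hop total: 389 × 1.6 → 622.4 s.
Total = 24307.5 + 622.4 = 24929.9 s = 6.92 hours.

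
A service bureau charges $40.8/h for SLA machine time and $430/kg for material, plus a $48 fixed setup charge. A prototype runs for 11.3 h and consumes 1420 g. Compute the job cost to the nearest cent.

$1119.64

Time charge = 40.8 × 11.3 = $461.04.
Material charge: 430 × 1420/1000 → $610.60.
Adding setup: 461.04 + 610.60 + 48 → $1119.64.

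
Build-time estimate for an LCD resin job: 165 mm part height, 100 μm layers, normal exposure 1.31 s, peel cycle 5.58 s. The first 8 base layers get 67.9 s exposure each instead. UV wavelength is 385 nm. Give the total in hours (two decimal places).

Layers = ⌈165/0.1⌉ = 1650.
Base layers: 8 × (67.9 + 5.58) → 587.84 s.
Remaining layers: 1642 × (1.31 + 5.58) → 11313.38 s.
Sum: 587.84 + 11313.38 = 11901.22 s → 3.31 hours.

3.31 hours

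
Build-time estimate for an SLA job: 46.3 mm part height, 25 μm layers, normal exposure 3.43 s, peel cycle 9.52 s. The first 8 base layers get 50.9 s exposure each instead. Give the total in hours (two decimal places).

Layer count = ceil(46.3 / 0.025) = 1852.
Burn-in layers: 8 × (50.9 + 9.52) → 483.36 s.
Normal layers: 1844 × (3.43 + 9.52) → 23879.8 s.
Sum: 483.36 + 23879.8 = 24363.16 s → 6.77 hours.

6.77 hours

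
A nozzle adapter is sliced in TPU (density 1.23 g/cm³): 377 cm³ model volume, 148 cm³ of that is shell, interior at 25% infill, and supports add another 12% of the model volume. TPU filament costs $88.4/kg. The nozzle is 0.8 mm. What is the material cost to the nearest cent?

$27.24

Interior volume: 377 − 148 → 229 cm³.
Deposited infill = 0.25 × 229, so 57.25 cm³.
Support = 0.12 × 377, so 45.24 cm³.
Total printed volume = 148 + 57.25 + 45.24, so 250.49 cm³.
Mass: 250.49 × 1.23 → 308.1027 g.
At $88.4/kg: 308.1027/1000 × 88.4 = $27.24.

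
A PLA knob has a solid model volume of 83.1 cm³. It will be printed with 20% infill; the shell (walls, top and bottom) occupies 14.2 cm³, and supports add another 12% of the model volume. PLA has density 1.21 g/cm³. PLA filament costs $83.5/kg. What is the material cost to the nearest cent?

Volume inside the shell = 83.1 − 14.2, so 68.9 cm³.
Infill deposited = 0.20 × 68.9, so 13.78 cm³.
Support = 0.12 × 83.1, so 9.972 cm³.
Deposited volume = 14.2 + 13.78 + 9.972, so 37.952 cm³.
Mass = 37.952 × 1.21, so 45.92192 g.
Cost = 45.92192 g / 1000 × $83.5/kg = $3.83.

$3.83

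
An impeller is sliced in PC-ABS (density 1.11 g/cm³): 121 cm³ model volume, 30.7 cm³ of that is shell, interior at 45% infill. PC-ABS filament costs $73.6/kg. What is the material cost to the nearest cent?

$5.83

Infill region: 121 − 30.7 → 90.3 cm³.
Deposited infill = 0.45 × 90.3 = 40.635 cm³.
Total extruded = 30.7 + 40.635, so 71.335 cm³.
Mass = 71.335 × 1.11 = 79.18185 g.
At $73.6/kg: 79.18185/1000 × 73.6 = $5.83.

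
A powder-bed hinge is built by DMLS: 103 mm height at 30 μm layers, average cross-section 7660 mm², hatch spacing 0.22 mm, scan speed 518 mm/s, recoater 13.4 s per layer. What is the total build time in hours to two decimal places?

76.90 hours

Layers = ⌈103/0.03⌉ = 3434.
Scan path per layer: 7660 / 0.22 → 34818.2 mm.
Scan time per layer = 34818.2 / 518, so 67.2166 s.
Time per layer = 67.2166 + 13.4 = 80.6166 s.
3434 layers × 80.6166 s/layer = 276837.4044 s, i.e. 76.90 hours.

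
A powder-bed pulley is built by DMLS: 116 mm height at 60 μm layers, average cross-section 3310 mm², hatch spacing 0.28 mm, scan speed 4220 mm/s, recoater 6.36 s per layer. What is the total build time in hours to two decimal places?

4.92 hours

Number of layers: 116 / 0.06 → 1934 (rounded up).
Per-layer scan distance: 3310 / 0.28 → 11821.4 mm.
Per-layer scan time: 11821.4 / 4220 → 2.8013 s.
Layer cycle = 2.8013 + 6.36 = 9.1613 s.
Build time = 1934 × 9.1613 = 17717.9542 s = 4.92 hours.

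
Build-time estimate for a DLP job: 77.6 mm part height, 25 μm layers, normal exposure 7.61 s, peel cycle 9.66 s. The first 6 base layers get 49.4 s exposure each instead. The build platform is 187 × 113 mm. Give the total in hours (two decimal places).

14.96 hours

Layer count = ceil(77.6 / 0.025) = 3104.
Burn-in layers = 6 × (49.4 + 9.66) = 354.36 s.
Remaining layers = 3098 × (7.61 + 9.66), so 53502.46 s.
Total = 354.36 + 53502.46 = 53856.82 s = 14.96 hours.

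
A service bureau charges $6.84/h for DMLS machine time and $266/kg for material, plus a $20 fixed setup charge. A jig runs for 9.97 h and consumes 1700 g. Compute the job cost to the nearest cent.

$540.39

Time charge = 6.84 × 9.97 = $68.1948.
Material cost: 266 × 1700/1000 → $452.20.
Adding setup: 68.1948 + 452.20 + 20 → 540.3948 ≈ $540.39.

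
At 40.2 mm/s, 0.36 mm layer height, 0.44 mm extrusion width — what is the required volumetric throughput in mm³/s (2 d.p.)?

6.37

A = 0.36 × 0.44, so 0.1584 mm².
Q = v·A = 40.2 × 0.1584 = 6.37 mm³/s.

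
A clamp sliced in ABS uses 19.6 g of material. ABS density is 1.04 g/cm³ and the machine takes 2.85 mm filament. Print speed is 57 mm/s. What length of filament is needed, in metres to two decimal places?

Volume = 19.6 g / 1.04 g·cm⁻³ = 18.8462 cm³ = 18846.2 mm³.
Cross-section of 2.85 mm filament: π·(2.85/2)² = 6.3794 mm².
Length = 18846.2 / 6.3794 = 2954.23 mm = 2.95 m.

2.95 m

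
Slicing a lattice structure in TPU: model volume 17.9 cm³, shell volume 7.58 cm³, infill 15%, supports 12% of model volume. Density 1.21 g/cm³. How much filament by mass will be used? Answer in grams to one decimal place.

13.6 g

Interior volume = 17.9 − 7.58 = 10.32 cm³.
Deposited infill = 0.15 × 10.32 = 1.548 cm³.
Support = 0.12 × 17.9 = 2.148 cm³.
Deposited volume = 7.58 + 1.548 + 2.148 = 11.276 cm³.
Mass: 11.276 × 1.21 → 13.64396 g.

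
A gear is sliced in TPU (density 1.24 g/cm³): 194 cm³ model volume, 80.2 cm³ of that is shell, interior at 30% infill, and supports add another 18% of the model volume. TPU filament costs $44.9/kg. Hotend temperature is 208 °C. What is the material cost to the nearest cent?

$8.31

Infill region: 194 − 80.2 → 113.8 cm³.
Infill deposited = 0.30 × 113.8, so 34.14 cm³.
Support = 0.18 × 194, so 34.92 cm³.
Total printed volume = 80.2 + 34.14 + 34.92, so 149.26 cm³.
Mass = 149.26 × 1.24, so 185.0824 g.
At $44.9/kg: 185.0824/1000 × 44.9 = $8.31.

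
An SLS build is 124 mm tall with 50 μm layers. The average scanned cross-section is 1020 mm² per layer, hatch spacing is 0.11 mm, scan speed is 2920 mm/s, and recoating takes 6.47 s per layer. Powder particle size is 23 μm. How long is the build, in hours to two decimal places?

6.64 hours

Layers = ⌈124/0.05⌉ = 2480.
Hatch length per layer: 1020 / 0.11 → 9272.7 mm.
Laser time per layer: 9272.7 / 2920 → 3.1756 s.
Layer cycle: 3.1756 + 6.47 → 9.6456 s.
Total: 2480 × 9.6456 s = 23921.088 s → 6.64 hours.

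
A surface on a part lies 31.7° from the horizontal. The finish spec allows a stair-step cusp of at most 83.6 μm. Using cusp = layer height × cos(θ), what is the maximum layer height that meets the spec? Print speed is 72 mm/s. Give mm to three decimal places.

0.098 mm

Layer height = cusp / cos(31.7°) = 0.0836 / 0.8508 = 0.098 mm.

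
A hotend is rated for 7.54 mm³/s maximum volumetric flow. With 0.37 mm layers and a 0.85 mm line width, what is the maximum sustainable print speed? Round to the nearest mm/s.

A: 0.37 × 0.85 → 0.3145 mm².
Max speed = 7.54 / 0.3145 = 23.97 ≈ 24 mm/s.

24 mm/s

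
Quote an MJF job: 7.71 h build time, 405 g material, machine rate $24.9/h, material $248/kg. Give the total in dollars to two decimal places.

$292.42

Time charge: 24.9 × 7.71 → $191.979.
Material cost = 248 × 405/1000, so $100.44.
Job cost: 191.979 + 100.44 = 292.419 ≈ $292.42.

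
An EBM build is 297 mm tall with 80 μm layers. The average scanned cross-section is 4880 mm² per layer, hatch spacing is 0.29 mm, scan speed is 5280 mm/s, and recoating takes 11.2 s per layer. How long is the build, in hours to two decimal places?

Number of layers: 297 / 0.08 → 3713 (rounded up).
Hatch length per layer = 4880 / 0.29, so 16827.6 mm.
Beam time per layer = 16827.6 / 5280, so 3.187 s.
Time per layer = 3.187 + 11.2, so 14.387 s.
Build time = 3713 × 14.387 = 53418.931 s = 14.84 hours.

14.84 hours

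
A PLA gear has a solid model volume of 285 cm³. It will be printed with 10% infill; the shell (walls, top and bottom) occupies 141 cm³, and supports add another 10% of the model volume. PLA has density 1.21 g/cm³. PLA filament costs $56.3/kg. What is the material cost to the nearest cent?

$12.53

Interior volume: 285 − 141 → 144 cm³.
Deposited infill = 0.10 × 144, so 14.4 cm³.
Support: 0.10 × 285 → 28.5 cm³.
Total printed volume = 141 + 14.4 + 28.5, so 183.9 cm³.
Mass = 183.9 × 1.21 = 222.519 g.
At $56.3/kg: 222.519/1000 × 56.3 = $12.53.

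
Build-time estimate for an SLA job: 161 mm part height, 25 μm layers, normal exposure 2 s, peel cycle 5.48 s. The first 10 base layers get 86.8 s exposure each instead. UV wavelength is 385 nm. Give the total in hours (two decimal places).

13.62 hours

Number of layers: 161 / 0.025 → 6440 (rounded up).
Base layers = 10 × (86.8 + 5.48), so 922.8 s.
Normal layers = 6430 × (2 + 5.48) = 48096.4 s.
Sum: 922.8 + 48096.4 = 49019.2 s → 13.62 hours.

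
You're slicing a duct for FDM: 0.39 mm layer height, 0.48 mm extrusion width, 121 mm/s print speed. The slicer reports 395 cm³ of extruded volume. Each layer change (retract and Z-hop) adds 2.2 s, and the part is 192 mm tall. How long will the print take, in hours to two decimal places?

5.15 hours

Extrusion cross-section: 0.39 × 0.48 → 0.1872 mm².
Toolpath length = 395 cm³ / 0.1872 mm² = 395000 / 0.1872 = 2110042.7 mm.
Time extruding = 2110042.7 / 121 = 17438.4 s.
Layer count = ceil(192 / 0.39) = 493.
Layer-change overhead = 493 × 2.2, so 1084.6 s.
Altogether 17438.4 + 1084.6 = 18523 s, i.e. 5.15 hours.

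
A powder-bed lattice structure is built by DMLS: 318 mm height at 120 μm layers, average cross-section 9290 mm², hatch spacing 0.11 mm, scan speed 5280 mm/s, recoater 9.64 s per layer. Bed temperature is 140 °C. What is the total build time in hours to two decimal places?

Layers = ⌈318/0.12⌉ = 2650.
Hatch length per layer = 9290 / 0.11 = 84454.5 mm.
Per-layer scan time = 84454.5 / 5280 = 15.9952 s.
Per-layer time: 15.9952 + 9.64 → 25.6352 s.
Total: 2650 × 25.6352 s = 67933.28 s → 18.87 hours.

18.87 hours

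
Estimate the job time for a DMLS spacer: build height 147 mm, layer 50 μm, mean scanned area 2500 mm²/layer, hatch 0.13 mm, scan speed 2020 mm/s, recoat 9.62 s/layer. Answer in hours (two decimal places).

15.63 hours

Layer count = ceil(147 / 0.05) = 2940.
Per-layer scan distance: 2500 / 0.13 → 19230.8 mm.
Scan time per layer = 19230.8 / 2020 = 9.5202 s.
Per-layer time: 9.5202 + 9.62 → 19.1402 s.
Total: 2940 × 19.1402 s = 56272.188 s → 15.63 hours.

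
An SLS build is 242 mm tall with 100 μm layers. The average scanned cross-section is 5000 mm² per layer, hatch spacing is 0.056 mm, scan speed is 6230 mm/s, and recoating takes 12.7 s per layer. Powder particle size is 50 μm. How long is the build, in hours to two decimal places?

18.17 hours

Number of layers: 242 / 0.1 → 2420 (rounded up).
Scan path per layer = 5000 / 0.056 = 89285.7 mm.
Laser time per layer = 89285.7 / 6230, so 14.3316 s.
Time per layer = 14.3316 + 12.7 = 27.0316 s.
2420 layers × 27.0316 s/layer = 65416.472 s, i.e. 18.17 hours.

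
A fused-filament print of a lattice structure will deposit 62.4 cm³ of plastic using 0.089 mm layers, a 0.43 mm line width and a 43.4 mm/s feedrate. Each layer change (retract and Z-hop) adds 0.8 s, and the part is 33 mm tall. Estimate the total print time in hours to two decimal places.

Extrusion cross-section: 0.089 × 0.43 → 0.03827 mm².
Path length: 62400 mm³ / 0.03827 mm² → 1630520 mm.
Extrusion time = 1630520 / 43.4, so 37569.6 s.
Number of layers: 33 / 0.089 → 371 (rounded up).
Layer-change overhead = 371 × 0.8, so 296.8 s.
Altogether 37569.6 + 296.8 = 37866.4 s, i.e. 10.52 hours.

10.52 hours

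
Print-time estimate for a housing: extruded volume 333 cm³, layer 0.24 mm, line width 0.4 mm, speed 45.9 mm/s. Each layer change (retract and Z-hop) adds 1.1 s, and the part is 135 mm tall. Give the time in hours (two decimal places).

Bead cross-section: 0.24 × 0.4 → 0.096 mm².
Toolpath length = 333 cm³ / 0.096 mm² = 333000 / 0.096 = 3468750 mm.
Time extruding = 3468750 / 45.9 = 75571.9 s.
Layer count = ceil(135 / 0.24) = 563.
Z-hop total = 563 × 1.1, so 619.3 s.
Altogether 75571.9 + 619.3 = 76191.2 s, i.e. 21.16 hours.

21.16 hours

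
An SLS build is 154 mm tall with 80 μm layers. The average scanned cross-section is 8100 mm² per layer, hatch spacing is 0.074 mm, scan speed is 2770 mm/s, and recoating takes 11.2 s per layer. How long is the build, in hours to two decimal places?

27.12 hours

Layer count = ceil(154 / 0.08) = 1925.
Per-layer scan distance = 8100 / 0.074 = 109459.5 mm.
Laser time per layer = 109459.5 / 2770 = 39.5161 s.
Time per layer = 39.5161 + 11.2 = 50.7161 s.
Build time = 1925 × 50.7161 = 97628.4925 s = 27.12 hours.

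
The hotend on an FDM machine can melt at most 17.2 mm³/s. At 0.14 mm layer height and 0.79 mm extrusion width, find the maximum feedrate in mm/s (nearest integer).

Extrusion cross-section: 0.14 × 0.79 → 0.1106 mm².
v_max = Q/A = 17.2/0.1106 = 155.52 mm/s → 156 mm/s.

156 mm/s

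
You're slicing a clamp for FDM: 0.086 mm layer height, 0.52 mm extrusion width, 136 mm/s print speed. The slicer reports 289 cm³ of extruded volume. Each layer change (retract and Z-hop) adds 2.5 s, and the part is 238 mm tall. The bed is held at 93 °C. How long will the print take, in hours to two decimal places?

Line area = 0.086 × 0.52 = 0.04472 mm².
Path length: 289000 mm³ / 0.04472 mm² → 6462432.9 mm.
Time extruding: 6462432.9 / 136 → 47517.9 s.
Number of layers: 238 / 0.086 → 2768 (rounded up).
Layer-change overhead = 2768 × 2.5, so 6920 s.
Total = 47517.9 + 6920 = 54437.9 s = 15.12 hours.

15.12 hours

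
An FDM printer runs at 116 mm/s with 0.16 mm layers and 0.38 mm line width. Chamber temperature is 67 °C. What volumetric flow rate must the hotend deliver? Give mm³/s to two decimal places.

7.05

Extrusion cross-section = 0.16 × 0.38 = 0.0608 mm².
Volumetric flow = 116 × 0.0608 = 7.05 mm³/s.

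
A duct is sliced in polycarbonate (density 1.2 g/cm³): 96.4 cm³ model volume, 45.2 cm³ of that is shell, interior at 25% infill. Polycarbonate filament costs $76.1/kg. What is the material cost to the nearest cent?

$5.30

Interior volume: 96.4 − 45.2 → 51.2 cm³.
Deposited infill = 0.25 × 51.2, so 12.8 cm³.
Total printed volume = 45.2 + 12.8, so 58 cm³.
Mass = 58 × 1.2, so 69.6 g.
Cost = 69.6 g / 1000 × $76.1/kg = $5.30.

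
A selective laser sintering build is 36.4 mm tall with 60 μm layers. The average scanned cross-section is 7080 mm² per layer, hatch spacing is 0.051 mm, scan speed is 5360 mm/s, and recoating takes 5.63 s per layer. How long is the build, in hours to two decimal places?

Layer count = ceil(36.4 / 0.06) = 607.
Hatch length per layer = 7080 / 0.051, so 138823.5 mm.
Scan time per layer: 138823.5 / 5360 → 25.8999 s.
Layer cycle: 25.8999 + 5.63 → 31.5299 s.
607 layers × 31.5299 s/layer = 19138.6493 s, i.e. 5.32 hours.

5.32 hours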